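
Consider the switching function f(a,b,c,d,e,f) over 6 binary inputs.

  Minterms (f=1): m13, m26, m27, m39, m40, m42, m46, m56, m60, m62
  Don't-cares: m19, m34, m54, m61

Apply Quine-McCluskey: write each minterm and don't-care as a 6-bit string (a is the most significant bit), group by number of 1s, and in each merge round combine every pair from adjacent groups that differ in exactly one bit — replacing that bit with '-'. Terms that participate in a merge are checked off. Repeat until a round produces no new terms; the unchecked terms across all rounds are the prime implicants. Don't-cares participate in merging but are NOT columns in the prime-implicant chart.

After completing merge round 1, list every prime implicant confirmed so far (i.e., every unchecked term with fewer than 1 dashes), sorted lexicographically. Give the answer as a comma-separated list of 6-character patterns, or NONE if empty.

[col 0] 001101, 010011*, 011010*, 011011*, 100010*, 100111, 101000*, 101010*, 101110*, 110110*, 111000*, 111100*, 111101*, 111110*
[col 1] 01-011, 01101-, 1-1000, 1-1110, 10-010, 101-10, 1010-0, 11-110, 111-00, 1111-0, 11110-
Prime implicants: 001101, 01-011, 01101-, 1-1000, 1-1110, 10-010, 100111, 101-10, 1010-0, 11-110, 111-00, 1111-0, 11110-

001101, 100111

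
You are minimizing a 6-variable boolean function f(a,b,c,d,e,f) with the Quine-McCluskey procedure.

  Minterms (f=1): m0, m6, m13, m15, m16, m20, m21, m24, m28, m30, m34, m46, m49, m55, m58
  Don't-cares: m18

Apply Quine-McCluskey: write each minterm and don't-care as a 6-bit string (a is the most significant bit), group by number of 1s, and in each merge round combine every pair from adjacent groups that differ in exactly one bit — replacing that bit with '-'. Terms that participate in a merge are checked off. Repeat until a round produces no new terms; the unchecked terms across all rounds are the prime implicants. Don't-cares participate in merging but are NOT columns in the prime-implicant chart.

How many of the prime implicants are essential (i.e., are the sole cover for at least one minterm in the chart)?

[col 0] 000000*, 000110, 001101*, 001111*, 010000*, 010010*, 010100*, 010101*, 011000*, 011100*, 011110*, 100010, 101110, 110001, 110111, 111010
[col 1] 0-0000, 0011-1, 01-000*, 01-100*, 010-00*, 0100-0, 01010-, 011-00*, 0111-0
[col 2] 01--00
Prime implicants: 0-0000, 000110, 0011-1, 01--00, 0100-0, 01010-, 0111-0, 100010, 101110, 110001, 110111, 111010
PI chart (minterm → PIs covering it):
  0 | 0-0000  (sole → essential)
  6 | 000110  (sole → essential)
  13 | 0011-1  (sole → essential)
  15 | 0011-1  (sole → essential)
  16 | 0-0000,01--00,0100-0
  20 | 01--00,01010-
  21 | 01010-  (sole → essential)
  24 | 01--00  (sole → essential)
  28 | 01--00,0111-0
  30 | 0111-0  (sole → essential)
  34 | 100010  (sole → essential)
  46 | 101110  (sole → essential)
  49 | 110001  (sole → essential)
  55 | 110111  (sole → essential)
  58 | 111010  (sole → essential)
Essential prime implicants: 0-0000, 000110, 0011-1, 01--00, 01010-, 0111-0, 100010, 101110, 110001, 110111, 111010

11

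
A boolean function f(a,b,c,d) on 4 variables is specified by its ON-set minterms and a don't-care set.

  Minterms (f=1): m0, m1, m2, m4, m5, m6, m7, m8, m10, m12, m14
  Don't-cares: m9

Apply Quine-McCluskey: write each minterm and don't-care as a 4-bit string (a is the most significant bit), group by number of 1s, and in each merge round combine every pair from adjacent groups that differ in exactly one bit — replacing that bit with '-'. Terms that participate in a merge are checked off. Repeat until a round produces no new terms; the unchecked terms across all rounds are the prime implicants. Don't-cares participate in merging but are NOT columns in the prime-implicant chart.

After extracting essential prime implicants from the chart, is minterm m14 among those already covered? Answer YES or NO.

YES

[col 0] 0000*, 0001*, 0010*, 0100*, 0101*, 0110*, 0111*, 1000*, 1001*, 1010*, 1100*, 1110*
[col 1] -000*, -001*, -010*, -100*, -110*, 0-00*, 0-01*, 0-10*, 00-0*, 000-*, 01-0*, 01-1*, 010-*, 011-*, 1-00*, 1-10*, 10-0*, 100-*, 11-0*
[col 2] --00*, --10*, -0-0*, -00-, -1-0*, 0--0*, 0-0-, 01--, 1--0*
[col 3] ---0
Prime implicants: ---0, -00-, 0-0-, 01--
PI chart (minterm → PIs covering it):
  0 | ---0,-00-,0-0-
  1 | -00-,0-0-
  2 | ---0  (sole → essential)
  4 | ---0,0-0-,01--
  5 | 0-0-,01--
  6 | ---0,01--
  7 | 01--  (sole → essential)
  8 | ---0,-00-
  10 | ---0  (sole → essential)
  12 | ---0  (sole → essential)
  14 | ---0  (sole → essential)
Essential prime implicants: ---0, 01--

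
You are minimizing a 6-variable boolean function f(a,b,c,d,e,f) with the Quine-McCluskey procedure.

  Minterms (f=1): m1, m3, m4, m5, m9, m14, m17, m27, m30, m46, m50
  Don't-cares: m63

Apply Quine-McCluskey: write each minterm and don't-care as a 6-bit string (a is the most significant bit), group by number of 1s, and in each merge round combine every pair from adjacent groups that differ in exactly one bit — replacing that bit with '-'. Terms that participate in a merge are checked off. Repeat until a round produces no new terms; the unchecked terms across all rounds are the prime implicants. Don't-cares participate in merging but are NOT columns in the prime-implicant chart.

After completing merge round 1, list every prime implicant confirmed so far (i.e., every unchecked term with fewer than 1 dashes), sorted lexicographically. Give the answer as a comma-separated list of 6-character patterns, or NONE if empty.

011011, 110010, 111111

[col 0] 000001*, 000011*, 000100*, 000101*, 001001*, 001110*, 010001*, 011011, 011110*, 101110*, 110010, 111111
[col 1] -01110, 0-0001, 0-1110, 00-001, 000-01, 0000-1, 00010-
Prime implicants: -01110, 0-0001, 0-1110, 00-001, 000-01, 0000-1, 00010-, 011011, 110010, 111111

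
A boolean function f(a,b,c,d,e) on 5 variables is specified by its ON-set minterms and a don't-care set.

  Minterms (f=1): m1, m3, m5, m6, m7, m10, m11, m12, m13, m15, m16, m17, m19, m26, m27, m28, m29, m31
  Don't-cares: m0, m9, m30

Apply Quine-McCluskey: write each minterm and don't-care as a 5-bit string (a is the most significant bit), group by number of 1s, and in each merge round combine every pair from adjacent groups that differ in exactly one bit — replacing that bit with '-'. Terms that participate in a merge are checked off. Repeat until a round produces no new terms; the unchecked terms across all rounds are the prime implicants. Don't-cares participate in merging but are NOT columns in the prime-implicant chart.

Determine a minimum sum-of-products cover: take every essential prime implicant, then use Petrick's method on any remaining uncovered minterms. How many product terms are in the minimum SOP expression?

7

size-2^0 implicants → 00000(✓)  00001(✓)  00011(✓)  00101(✓)  00110(✓)  00111(✓)  01001(✓)  01010(✓)  01011(✓)  01100(✓)  01101(✓)  01111(✓)  10000(✓)  10001(✓)  10011(✓)  11010(✓)  11011(✓)  11100(✓)  11101(✓)  11110(✓)  11111(✓)
size-2^1 implicants → -0000(✓)  -0001(✓)  -0011(✓)  -1010(✓)  -1011(✓)  -1100(✓)  -1101(✓)  -1111(✓)  0-001(✓)  0-011(✓)  0-101(✓)  0-111(✓)  00-01(✓)  00-11(✓)  000-1(✓)  0000-(✓)  001-1(✓)  0011-  01-01(✓)  01-11(✓)  010-1(✓)  0101-(✓)  011-1(✓)  0110-(✓)  1-011(✓)  100-1(✓)  1000-(✓)  11-10(✓)  11-11(✓)  1101-(✓)  111-0(✓)  111-1(✓)  1110-(✓)  1111-(✓)
size-2^2 implicants → --011  -00-1  -000-  -1-11  -101-  -11-1  -110-  0--01(✓)  0--11(✓)  0-0-1(✓)  0-1-1(✓)  00--1(✓)  01--1(✓)  11-1-  111--
size-2^3 implicants → 0---1
Unchecked terms (primes): --011, -00-1, -000-, -1-11, -101-, -11-1, -110-, 0---1, 0011-, 11-1-, 111--
Minterm coverage:
  m1 ⊆ -00-1,-000-,0---1
  m3 ⊆ --011,-00-1,0---1
  m5 ⊆ 0---1 [E]
  m6 ⊆ 0011- [E]
  m7 ⊆ 0---1,0011-
  m10 ⊆ -101- [E]
  m11 ⊆ --011,-1-11,-101-,0---1
  m12 ⊆ -110- [E]
  m13 ⊆ -11-1,-110-,0---1
  m15 ⊆ -1-11,-11-1,0---1
  m16 ⊆ -000- [E]
  m17 ⊆ -00-1,-000-
  m19 ⊆ --011,-00-1
  m26 ⊆ -101-,11-1-
  m27 ⊆ --011,-1-11,-101-,11-1-
  m28 ⊆ -110-,111--
  m29 ⊆ -11-1,-110-,111--
  m31 ⊆ -1-11,-11-1,11-1-,111--
E = {-000-, -101-, -110-, 0---1, 0011-}
Petrick residual → --011, -1-11
Cover = c'de + b'c'd' + bde + bc'd + bcd' + a'e + a'b'cd  |cover|=7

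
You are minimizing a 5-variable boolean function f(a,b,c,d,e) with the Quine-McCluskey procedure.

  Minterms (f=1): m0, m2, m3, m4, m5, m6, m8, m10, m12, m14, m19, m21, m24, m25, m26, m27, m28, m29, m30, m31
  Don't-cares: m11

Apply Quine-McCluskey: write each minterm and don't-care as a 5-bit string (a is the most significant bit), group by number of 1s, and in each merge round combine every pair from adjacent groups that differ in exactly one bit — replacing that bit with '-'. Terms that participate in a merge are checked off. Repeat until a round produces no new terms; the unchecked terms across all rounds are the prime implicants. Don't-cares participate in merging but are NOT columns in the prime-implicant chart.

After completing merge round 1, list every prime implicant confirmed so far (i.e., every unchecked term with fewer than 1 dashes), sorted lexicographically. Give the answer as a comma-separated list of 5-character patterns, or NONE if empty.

size-2^0 implicants → 00000(✓)  00010(✓)  00011(✓)  00100(✓)  00101(✓)  00110(✓)  01000(✓)  01010(✓)  01011(✓)  01100(✓)  01110(✓)  10011(✓)  10101(✓)  11000(✓)  11001(✓)  11010(✓)  11011(✓)  11100(✓)  11101(✓)  11110(✓)  11111(✓)
size-2^1 implicants → -0011(✓)  -0101  -1000(✓)  -1010(✓)  -1011(✓)  -1100(✓)  -1110(✓)  0-000(✓)  0-010(✓)  0-011(✓)  0-100(✓)  0-110(✓)  00-00(✓)  00-10(✓)  000-0(✓)  0001-(✓)  001-0(✓)  0010-  01-00(✓)  01-10(✓)  010-0(✓)  0101-(✓)  011-0(✓)  1-011(✓)  1-101  11-00(✓)  11-01(✓)  11-10(✓)  11-11(✓)  110-0(✓)  110-1(✓)  1100-(✓)  1101-(✓)  111-0(✓)  111-1(✓)  1110-(✓)  1111-(✓)
size-2^2 implicants → --011  -1-00(✓)  -1-10(✓)  -10-0(✓)  -101-  -11-0(✓)  0--00(✓)  0--10(✓)  0-0-0(✓)  0-01-  0-1-0(✓)  00--0(✓)  01--0(✓)  11--0(✓)  11--1(✓)  11-0-(✓)  11-1-(✓)  110--(✓)  111--(✓)
size-2^3 implicants → -1--0  0---0  11---
Unchecked terms (primes): --011, -0101, -1--0, -101-, 0---0, 0-01-, 0010-, 1-101, 11---

NONE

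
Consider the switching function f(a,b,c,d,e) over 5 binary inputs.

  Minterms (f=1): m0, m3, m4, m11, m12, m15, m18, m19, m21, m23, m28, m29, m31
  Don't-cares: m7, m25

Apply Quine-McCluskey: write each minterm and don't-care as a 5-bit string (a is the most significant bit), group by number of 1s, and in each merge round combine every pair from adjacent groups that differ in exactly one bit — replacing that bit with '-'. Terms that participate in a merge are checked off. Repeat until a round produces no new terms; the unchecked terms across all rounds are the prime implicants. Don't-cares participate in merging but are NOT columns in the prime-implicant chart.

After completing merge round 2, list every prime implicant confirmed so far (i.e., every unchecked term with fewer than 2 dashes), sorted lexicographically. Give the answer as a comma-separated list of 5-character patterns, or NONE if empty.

-1100, 0-100, 00-00, 1001-, 11-01, 1110-

size-2^0 implicants → 00000(✓)  00011(✓)  00100(✓)  00111(✓)  01011(✓)  01100(✓)  01111(✓)  10010(✓)  10011(✓)  10101(✓)  10111(✓)  11001(✓)  11100(✓)  11101(✓)  11111(✓)
size-2^1 implicants → -0011(✓)  -0111(✓)  -1100  -1111(✓)  0-011(✓)  0-100  0-111(✓)  00-00  00-11(✓)  01-11(✓)  1-101(✓)  1-111(✓)  10-11(✓)  1001-  101-1(✓)  11-01  111-1(✓)  1110-
size-2^2 implicants → --111  -0-11  0--11  1-1-1
Unchecked terms (primes): --111, -0-11, -1100, 0--11, 0-100, 00-00, 1-1-1, 1001-, 11-01, 1110-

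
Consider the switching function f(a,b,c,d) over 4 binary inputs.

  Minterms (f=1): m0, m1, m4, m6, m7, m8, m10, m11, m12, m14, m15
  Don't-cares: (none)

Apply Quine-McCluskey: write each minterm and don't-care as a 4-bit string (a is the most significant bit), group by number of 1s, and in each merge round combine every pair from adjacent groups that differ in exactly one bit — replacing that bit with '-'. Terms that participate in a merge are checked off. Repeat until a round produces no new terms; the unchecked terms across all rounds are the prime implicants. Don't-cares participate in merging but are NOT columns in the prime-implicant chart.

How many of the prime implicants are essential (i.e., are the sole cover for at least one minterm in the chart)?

3

size-2^0 implicants → 0000(✓)  0001(✓)  0100(✓)  0110(✓)  0111(✓)  1000(✓)  1010(✓)  1011(✓)  1100(✓)  1110(✓)  1111(✓)
size-2^1 implicants → -000(✓)  -100(✓)  -110(✓)  -111(✓)  0-00(✓)  000-  01-0(✓)  011-(✓)  1-00(✓)  1-10(✓)  1-11(✓)  10-0(✓)  101-(✓)  11-0(✓)  111-(✓)
size-2^2 implicants → --00  -1-0  -11-  1--0  1-1-
Unchecked terms (primes): --00, -1-0, -11-, 000-, 1--0, 1-1-
Minterm coverage:
  m0 ⊆ --00,000-
  m1 ⊆ 000- [E]
  m4 ⊆ --00,-1-0
  m6 ⊆ -1-0,-11-
  m7 ⊆ -11- [E]
  m8 ⊆ --00,1--0
  m10 ⊆ 1--0,1-1-
  m11 ⊆ 1-1- [E]
  m12 ⊆ --00,-1-0,1--0
  m14 ⊆ -1-0,-11-,1--0,1-1-
  m15 ⊆ -11-,1-1-
E = {-11-, 000-, 1-1-}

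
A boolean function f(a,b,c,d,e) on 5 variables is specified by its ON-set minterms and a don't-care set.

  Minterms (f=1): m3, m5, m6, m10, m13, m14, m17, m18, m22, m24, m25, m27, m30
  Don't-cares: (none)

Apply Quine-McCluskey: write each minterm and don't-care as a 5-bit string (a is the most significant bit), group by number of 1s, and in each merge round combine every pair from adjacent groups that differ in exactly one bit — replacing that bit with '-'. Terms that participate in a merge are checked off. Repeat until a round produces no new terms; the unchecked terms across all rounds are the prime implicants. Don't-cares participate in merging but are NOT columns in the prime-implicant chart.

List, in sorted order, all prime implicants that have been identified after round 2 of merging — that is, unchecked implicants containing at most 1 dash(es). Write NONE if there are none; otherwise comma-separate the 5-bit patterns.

0-101, 00011, 01-10, 1-001, 10-10, 110-1, 1100-

size-2^0 implicants → 00011  00101(✓)  00110(✓)  01010(✓)  01101(✓)  01110(✓)  10001(✓)  10010(✓)  10110(✓)  11000(✓)  11001(✓)  11011(✓)  11110(✓)
size-2^1 implicants → -0110(✓)  -1110(✓)  0-101  0-110(✓)  01-10  1-001  1-110(✓)  10-10  110-1  1100-
size-2^2 implicants → --110
Unchecked terms (primes): --110, 0-101, 00011, 01-10, 1-001, 10-10, 110-1, 1100-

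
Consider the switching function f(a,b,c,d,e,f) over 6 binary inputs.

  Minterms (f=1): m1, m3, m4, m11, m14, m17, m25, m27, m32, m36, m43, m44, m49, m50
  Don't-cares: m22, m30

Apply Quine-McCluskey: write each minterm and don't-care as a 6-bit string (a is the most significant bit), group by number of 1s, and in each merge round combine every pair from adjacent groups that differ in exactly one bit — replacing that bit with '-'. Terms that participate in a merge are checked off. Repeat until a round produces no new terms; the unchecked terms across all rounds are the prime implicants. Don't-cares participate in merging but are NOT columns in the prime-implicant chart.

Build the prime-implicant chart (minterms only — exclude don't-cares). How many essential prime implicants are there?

7

size-2^0 implicants → 000001(✓)  000011(✓)  000100(✓)  001011(✓)  001110(✓)  010001(✓)  010110(✓)  011001(✓)  011011(✓)  011110(✓)  100000(✓)  100100(✓)  101011(✓)  101100(✓)  110001(✓)  110010
size-2^1 implicants → -00100  -01011  -10001  0-0001  0-1011  0-1110  00-011  0000-1  01-001  01-110  0110-1  10-100  100-00
Unchecked terms (primes): -00100, -01011, -10001, 0-0001, 0-1011, 0-1110, 00-011, 0000-1, 01-001, 01-110, 0110-1, 10-100, 100-00, 110010
Minterm coverage:
  m1 ⊆ 0-0001,0000-1
  m3 ⊆ 00-011,0000-1
  m4 ⊆ -00100 [E]
  m11 ⊆ -01011,0-1011,00-011
  m14 ⊆ 0-1110 [E]
  m17 ⊆ -10001,0-0001,01-001
  m25 ⊆ 01-001,0110-1
  m27 ⊆ 0-1011,0110-1
  m32 ⊆ 100-00 [E]
  m36 ⊆ -00100,10-100,100-00
  m43 ⊆ -01011 [E]
  m44 ⊆ 10-100 [E]
  m49 ⊆ -10001 [E]
  m50 ⊆ 110010 [E]
E = {-00100, -01011, -10001, 0-1110, 10-100, 100-00, 110010}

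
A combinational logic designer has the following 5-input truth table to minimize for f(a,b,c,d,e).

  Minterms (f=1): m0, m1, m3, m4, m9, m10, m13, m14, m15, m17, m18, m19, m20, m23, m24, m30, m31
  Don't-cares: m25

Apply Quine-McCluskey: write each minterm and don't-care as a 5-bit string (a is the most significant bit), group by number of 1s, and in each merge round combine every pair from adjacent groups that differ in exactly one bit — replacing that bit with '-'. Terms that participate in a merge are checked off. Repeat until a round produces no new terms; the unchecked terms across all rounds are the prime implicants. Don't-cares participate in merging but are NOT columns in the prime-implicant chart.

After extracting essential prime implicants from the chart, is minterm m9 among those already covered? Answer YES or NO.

Round 0: 00000✓ 00001✓ 00011✓ 00100✓ 01001✓ 01010✓ 01101✓ 01110✓ 01111✓ 10001✓ 10010✓ 10011✓ 10100✓ 10111✓ 11000✓ 11001✓ 11110✓ 11111✓
Round 1: -0001✓ -0011✓ -0100 -1001✓ -1110✓ -1111✓ 0-001✓ 00-00 000-1✓ 0000- 01-01 01-10 011-1 0111-✓ 1-001✓ 1-111 10-11 100-1✓ 1001- 1100- 1111-✓
Round 2: --001 -00-1 -111-
PIs = {--001, -00-1, -0100, -111-, 00-00, 0000-, 01-01, 01-10, 011-1, 1-111, 10-11, 1001-, 1100-}
Coverage chart:
  m0: 00-00,0000-
  m1: --001,-00-1,0000-
  m3: -00-1 ←essential
  m4: -0100,00-00
  m9: --001,01-01
  m10: 01-10 ←essential
  m13: 01-01,011-1
  m14: -111-,01-10
  m15: -111-,011-1
  m17: --001,-00-1
  m18: 1001- ←essential
  m19: -00-1,10-11,1001-
  m20: -0100 ←essential
  m23: 1-111,10-11
  m24: 1100- ←essential
  m30: -111- ←essential
  m31: -111-,1-111
Essential: -00-1, -0100, -111-, 01-10, 1001-, 1100-

NO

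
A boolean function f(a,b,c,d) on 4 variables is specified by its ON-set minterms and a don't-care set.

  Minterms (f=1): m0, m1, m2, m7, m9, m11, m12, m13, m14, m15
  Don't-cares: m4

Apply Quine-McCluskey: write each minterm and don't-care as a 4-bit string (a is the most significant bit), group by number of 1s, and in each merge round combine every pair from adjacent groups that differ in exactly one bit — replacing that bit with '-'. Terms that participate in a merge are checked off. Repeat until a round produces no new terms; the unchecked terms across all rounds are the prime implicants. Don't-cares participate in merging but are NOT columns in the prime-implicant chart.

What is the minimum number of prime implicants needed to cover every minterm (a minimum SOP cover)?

Round 0: 0000✓ 0001✓ 0010✓ 0100✓ 0111✓ 1001✓ 1011✓ 1100✓ 1101✓ 1110✓ 1111✓
Round 1: -001 -100 -111 0-00 00-0 000- 1-01✓ 1-11✓ 10-1✓ 11-0✓ 11-1✓ 110-✓ 111-✓
Round 2: 1--1 11--
PIs = {-001, -100, -111, 0-00, 00-0, 000-, 1--1, 11--}
Coverage chart:
  m0: 0-00,00-0,000-
  m1: -001,000-
  m2: 00-0 ←essential
  m7: -111 ←essential
  m9: -001,1--1
  m11: 1--1 ←essential
  m12: -100,11--
  m13: 1--1,11--
  m14: 11-- ←essential
  m15: -111,1--1,11--
Essential: -111, 00-0, 1--1, 11--
Petrick residual → -001
Min cover (5 terms): b'c'd + bcd + a'b'd' + ad + ab

5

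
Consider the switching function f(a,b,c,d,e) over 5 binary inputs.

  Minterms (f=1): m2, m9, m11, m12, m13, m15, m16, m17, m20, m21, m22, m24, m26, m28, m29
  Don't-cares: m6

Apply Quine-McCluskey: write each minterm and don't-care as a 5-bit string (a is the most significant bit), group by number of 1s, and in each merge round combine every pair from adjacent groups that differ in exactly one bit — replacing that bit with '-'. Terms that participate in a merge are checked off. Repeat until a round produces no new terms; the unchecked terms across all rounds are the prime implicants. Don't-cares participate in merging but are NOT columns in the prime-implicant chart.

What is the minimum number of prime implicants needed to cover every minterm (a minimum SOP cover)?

6

size-2^0 implicants → 00010(✓)  00110(✓)  01001(✓)  01011(✓)  01100(✓)  01101(✓)  01111(✓)  10000(✓)  10001(✓)  10100(✓)  10101(✓)  10110(✓)  11000(✓)  11010(✓)  11100(✓)  11101(✓)
size-2^1 implicants → -0110  -1100(✓)  -1101(✓)  00-10  01-01(✓)  01-11(✓)  010-1(✓)  011-1(✓)  0110-(✓)  1-000(✓)  1-100(✓)  1-101(✓)  10-00(✓)  10-01(✓)  1000-(✓)  101-0  1010-(✓)  11-00(✓)  110-0  1110-(✓)
size-2^2 implicants → -110-  01--1  1--00  1-10-  10-0-
Unchecked terms (primes): -0110, -110-, 00-10, 01--1, 1--00, 1-10-, 10-0-, 101-0, 110-0
Minterm coverage:
  m2 ⊆ 00-10 [E]
  m9 ⊆ 01--1 [E]
  m11 ⊆ 01--1 [E]
  m12 ⊆ -110- [E]
  m13 ⊆ -110-,01--1
  m15 ⊆ 01--1 [E]
  m16 ⊆ 1--00,10-0-
  m17 ⊆ 10-0- [E]
  m20 ⊆ 1--00,1-10-,10-0-,101-0
  m21 ⊆ 1-10-,10-0-
  m22 ⊆ -0110,101-0
  m24 ⊆ 1--00,110-0
  m26 ⊆ 110-0 [E]
  m28 ⊆ -110-,1--00,1-10-
  m29 ⊆ -110-,1-10-
E = {-110-, 00-10, 01--1, 10-0-, 110-0}
Petrick residual → -0110
Cover = b'cde' + bcd' + a'b'de' + a'be + ab'd' + abc'e'  |cover|=6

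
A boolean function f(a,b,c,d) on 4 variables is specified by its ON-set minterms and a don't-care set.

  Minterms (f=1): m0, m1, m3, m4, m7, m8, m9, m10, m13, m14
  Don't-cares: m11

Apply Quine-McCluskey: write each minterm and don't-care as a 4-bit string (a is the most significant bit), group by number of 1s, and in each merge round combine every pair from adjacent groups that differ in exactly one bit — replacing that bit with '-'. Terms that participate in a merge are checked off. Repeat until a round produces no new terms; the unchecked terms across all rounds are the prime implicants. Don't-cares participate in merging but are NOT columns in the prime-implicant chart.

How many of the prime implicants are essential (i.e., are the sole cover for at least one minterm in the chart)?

4

size-2^0 implicants → 0000(✓)  0001(✓)  0011(✓)  0100(✓)  0111(✓)  1000(✓)  1001(✓)  1010(✓)  1011(✓)  1101(✓)  1110(✓)
size-2^1 implicants → -000(✓)  -001(✓)  -011(✓)  0-00  0-11  00-1(✓)  000-(✓)  1-01  1-10  10-0(✓)  10-1(✓)  100-(✓)  101-(✓)
size-2^2 implicants → -0-1  -00-  10--
Unchecked terms (primes): -0-1, -00-, 0-00, 0-11, 1-01, 1-10, 10--
Minterm coverage:
  m0 ⊆ -00-,0-00
  m1 ⊆ -0-1,-00-
  m3 ⊆ -0-1,0-11
  m4 ⊆ 0-00 [E]
  m7 ⊆ 0-11 [E]
  m8 ⊆ -00-,10--
  m9 ⊆ -0-1,-00-,1-01,10--
  m10 ⊆ 1-10,10--
  m13 ⊆ 1-01 [E]
  m14 ⊆ 1-10 [E]
E = {0-00, 0-11, 1-01, 1-10}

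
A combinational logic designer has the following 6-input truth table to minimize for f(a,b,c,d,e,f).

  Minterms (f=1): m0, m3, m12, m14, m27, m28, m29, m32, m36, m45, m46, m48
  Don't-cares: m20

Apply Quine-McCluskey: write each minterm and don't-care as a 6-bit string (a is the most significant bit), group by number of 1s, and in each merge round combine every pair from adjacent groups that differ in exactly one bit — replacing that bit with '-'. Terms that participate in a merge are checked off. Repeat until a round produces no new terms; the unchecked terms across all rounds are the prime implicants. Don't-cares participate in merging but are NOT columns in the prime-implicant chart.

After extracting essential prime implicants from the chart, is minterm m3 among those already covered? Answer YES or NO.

Round 0: 000000✓ 000011 001100✓ 001110✓ 010100✓ 011011 011100✓ 011101✓ 100000✓ 100100✓ 101101 101110✓ 110000✓
Round 1: -00000 -01110 0-1100 0011-0 01-100 01110- 1-0000 100-00
PIs = {-00000, -01110, 0-1100, 000011, 0011-0, 01-100, 011011, 01110-, 1-0000, 100-00, 101101}
Coverage chart:
  m0: -00000 ←essential
  m3: 000011 ←essential
  m12: 0-1100,0011-0
  m14: -01110,0011-0
  m27: 011011 ←essential
  m28: 0-1100,01-100,01110-
  m29: 01110- ←essential
  m32: -00000,1-0000,100-00
  m36: 100-00 ←essential
  m45: 101101 ←essential
  m46: -01110 ←essential
  m48: 1-0000 ←essential
Essential: -00000, -01110, 000011, 011011, 01110-, 1-0000, 100-00, 101101

YES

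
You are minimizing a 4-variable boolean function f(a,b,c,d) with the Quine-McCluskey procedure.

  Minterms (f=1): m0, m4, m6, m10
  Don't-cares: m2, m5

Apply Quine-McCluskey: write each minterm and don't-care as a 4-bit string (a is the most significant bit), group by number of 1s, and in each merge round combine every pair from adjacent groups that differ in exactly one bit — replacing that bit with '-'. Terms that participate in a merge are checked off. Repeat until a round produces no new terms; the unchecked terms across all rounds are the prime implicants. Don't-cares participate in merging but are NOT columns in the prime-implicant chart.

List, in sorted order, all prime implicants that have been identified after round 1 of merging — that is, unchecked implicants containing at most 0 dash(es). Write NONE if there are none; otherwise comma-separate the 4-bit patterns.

NONE

size-2^0 implicants → 0000(✓)  0010(✓)  0100(✓)  0101(✓)  0110(✓)  1010(✓)
size-2^1 implicants → -010  0-00(✓)  0-10(✓)  00-0(✓)  01-0(✓)  010-
size-2^2 implicants → 0--0
Unchecked terms (primes): -010, 0--0, 010-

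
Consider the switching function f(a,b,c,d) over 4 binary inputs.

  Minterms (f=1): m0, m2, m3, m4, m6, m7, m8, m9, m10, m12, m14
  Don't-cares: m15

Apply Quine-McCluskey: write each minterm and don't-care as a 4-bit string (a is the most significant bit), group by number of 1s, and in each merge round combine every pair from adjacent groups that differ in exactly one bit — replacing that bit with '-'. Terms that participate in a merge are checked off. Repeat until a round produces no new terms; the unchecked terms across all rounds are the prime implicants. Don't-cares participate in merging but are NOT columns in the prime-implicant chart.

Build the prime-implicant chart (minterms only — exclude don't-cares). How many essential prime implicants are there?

Round 0: 0000✓ 0010✓ 0011✓ 0100✓ 0110✓ 0111✓ 1000✓ 1001✓ 1010✓ 1100✓ 1110✓ 1111✓
Round 1: -000✓ -010✓ -100✓ -110✓ -111✓ 0-00✓ 0-10✓ 0-11✓ 00-0✓ 001-✓ 01-0✓ 011-✓ 1-00✓ 1-10✓ 10-0✓ 100- 11-0✓ 111-✓
Round 2: --00✓ --10✓ -0-0✓ -1-0✓ -11- 0--0✓ 0-1- 1--0✓
Round 3: ---0
PIs = {---0, -11-, 0-1-, 100-}
Coverage chart:
  m0: ---0 ←essential
  m2: ---0,0-1-
  m3: 0-1- ←essential
  m4: ---0 ←essential
  m6: ---0,-11-,0-1-
  m7: -11-,0-1-
  m8: ---0,100-
  m9: 100- ←essential
  m10: ---0 ←essential
  m12: ---0 ←essential
  m14: ---0,-11-
Essential: ---0, 0-1-, 100-

3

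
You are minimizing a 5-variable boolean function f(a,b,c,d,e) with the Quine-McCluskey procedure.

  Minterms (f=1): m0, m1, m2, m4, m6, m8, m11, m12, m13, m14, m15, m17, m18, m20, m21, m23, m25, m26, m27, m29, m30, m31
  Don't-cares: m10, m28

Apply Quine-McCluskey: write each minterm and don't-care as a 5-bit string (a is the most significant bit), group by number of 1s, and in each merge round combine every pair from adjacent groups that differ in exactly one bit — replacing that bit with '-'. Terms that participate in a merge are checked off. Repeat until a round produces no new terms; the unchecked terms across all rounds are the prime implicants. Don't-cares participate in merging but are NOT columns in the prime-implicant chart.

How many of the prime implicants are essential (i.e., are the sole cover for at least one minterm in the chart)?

5

size-2^0 implicants → 00000(✓)  00001(✓)  00010(✓)  00100(✓)  00110(✓)  01000(✓)  01010(✓)  01011(✓)  01100(✓)  01101(✓)  01110(✓)  01111(✓)  10001(✓)  10010(✓)  10100(✓)  10101(✓)  10111(✓)  11001(✓)  11010(✓)  11011(✓)  11100(✓)  11101(✓)  11110(✓)  11111(✓)
size-2^1 implicants → -0001  -0010(✓)  -0100(✓)  -1010(✓)  -1011(✓)  -1100(✓)  -1101(✓)  -1110(✓)  -1111(✓)  0-000(✓)  0-010(✓)  0-100(✓)  0-110(✓)  00-00(✓)  00-10(✓)  000-0(✓)  0000-  001-0(✓)  01-00(✓)  01-10(✓)  01-11(✓)  010-0(✓)  0101-(✓)  011-0(✓)  011-1(✓)  0110-(✓)  0111-(✓)  1-001(✓)  1-010(✓)  1-100(✓)  1-101(✓)  1-111(✓)  10-01(✓)  101-1(✓)  1010-(✓)  11-01(✓)  11-10(✓)  11-11(✓)  110-1(✓)  1101-(✓)  111-0(✓)  111-1(✓)  1110-(✓)  1111-(✓)
size-2^2 implicants → --010  --100  -1-10(✓)  -1-11(✓)  -101-(✓)  -11-0(✓)  -11-1(✓)  -110-(✓)  -111-(✓)  0--00(✓)  0--10(✓)  0-0-0(✓)  0-1-0(✓)  00--0(✓)  01--0(✓)  01-1-(✓)  011--(✓)  1--01  1-1-1  1-10-  11--1  11-1-(✓)  111--(✓)
size-2^3 implicants → -1-1-  -11--  0---0
Unchecked terms (primes): --010, --100, -0001, -1-1-, -11--, 0---0, 0000-, 1--01, 1-1-1, 1-10-, 11--1
Minterm coverage:
  m0 ⊆ 0---0,0000-
  m1 ⊆ -0001,0000-
  m2 ⊆ --010,0---0
  m4 ⊆ --100,0---0
  m6 ⊆ 0---0 [E]
  m8 ⊆ 0---0 [E]
  m11 ⊆ -1-1- [E]
  m12 ⊆ --100,-11--,0---0
  m13 ⊆ -11-- [E]
  m14 ⊆ -1-1-,-11--,0---0
  m15 ⊆ -1-1-,-11--
  m17 ⊆ -0001,1--01
  m18 ⊆ --010 [E]
  m20 ⊆ --100,1-10-
  m21 ⊆ 1--01,1-1-1,1-10-
  m23 ⊆ 1-1-1 [E]
  m25 ⊆ 1--01,11--1
  m26 ⊆ --010,-1-1-
  m27 ⊆ -1-1-,11--1
  m29 ⊆ -11--,1--01,1-1-1,1-10-,11--1
  m30 ⊆ -1-1-,-11--
  m31 ⊆ -1-1-,-11--,1-1-1,11--1
E = {--010, -1-1-, -11--, 0---0, 1-1-1}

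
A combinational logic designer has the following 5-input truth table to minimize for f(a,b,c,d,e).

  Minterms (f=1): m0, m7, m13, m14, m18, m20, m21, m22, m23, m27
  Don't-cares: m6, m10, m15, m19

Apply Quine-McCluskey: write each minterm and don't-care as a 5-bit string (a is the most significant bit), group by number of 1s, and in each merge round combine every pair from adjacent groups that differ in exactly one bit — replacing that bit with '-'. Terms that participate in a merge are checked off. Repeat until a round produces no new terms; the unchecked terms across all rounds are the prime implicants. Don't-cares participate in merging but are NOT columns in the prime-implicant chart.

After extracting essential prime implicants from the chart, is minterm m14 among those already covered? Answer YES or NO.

NO

size-2^0 implicants → 00000  00110(✓)  00111(✓)  01010(✓)  01101(✓)  01110(✓)  01111(✓)  10010(✓)  10011(✓)  10100(✓)  10101(✓)  10110(✓)  10111(✓)  11011(✓)
size-2^1 implicants → -0110(✓)  -0111(✓)  0-110(✓)  0-111(✓)  0011-(✓)  01-10  011-1  0111-(✓)  1-011  10-10(✓)  10-11(✓)  1001-(✓)  101-0(✓)  101-1(✓)  1010-(✓)  1011-(✓)
size-2^2 implicants → -011-  0-11-  10-1-  101--
Unchecked terms (primes): -011-, 0-11-, 00000, 01-10, 011-1, 1-011, 10-1-, 101--
Minterm coverage:
  m0 ⊆ 00000 [E]
  m7 ⊆ -011-,0-11-
  m13 ⊆ 011-1 [E]
  m14 ⊆ 0-11-,01-10
  m18 ⊆ 10-1- [E]
  m20 ⊆ 101-- [E]
  m21 ⊆ 101-- [E]
  m22 ⊆ -011-,10-1-,101--
  m23 ⊆ -011-,10-1-,101--
  m27 ⊆ 1-011 [E]
E = {00000, 011-1, 1-011, 10-1-, 101--}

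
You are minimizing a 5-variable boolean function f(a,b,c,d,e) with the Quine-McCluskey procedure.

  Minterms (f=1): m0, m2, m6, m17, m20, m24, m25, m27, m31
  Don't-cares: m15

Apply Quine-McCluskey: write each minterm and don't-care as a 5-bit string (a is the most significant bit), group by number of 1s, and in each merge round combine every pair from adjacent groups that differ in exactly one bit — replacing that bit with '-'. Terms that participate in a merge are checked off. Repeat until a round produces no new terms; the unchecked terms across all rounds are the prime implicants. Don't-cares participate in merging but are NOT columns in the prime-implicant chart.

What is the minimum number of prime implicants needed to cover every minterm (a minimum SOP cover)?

6

Round 0: 00000✓ 00010✓ 00110✓ 01111✓ 10001✓ 10100 11000✓ 11001✓ 11011✓ 11111✓
Round 1: -1111 00-10 000-0 1-001 11-11 110-1 1100-
PIs = {-1111, 00-10, 000-0, 1-001, 10100, 11-11, 110-1, 1100-}
Coverage chart:
  m0: 000-0 ←essential
  m2: 00-10,000-0
  m6: 00-10 ←essential
  m17: 1-001 ←essential
  m20: 10100 ←essential
  m24: 1100- ←essential
  m25: 1-001,110-1,1100-
  m27: 11-11,110-1
  m31: -1111,11-11
Essential: 00-10, 000-0, 1-001, 10100, 1100-
Petrick residual → 11-11
Min cover (6 terms): a'b'de' + a'b'c'e' + ac'd'e + ab'cd'e' + abde + abc'd'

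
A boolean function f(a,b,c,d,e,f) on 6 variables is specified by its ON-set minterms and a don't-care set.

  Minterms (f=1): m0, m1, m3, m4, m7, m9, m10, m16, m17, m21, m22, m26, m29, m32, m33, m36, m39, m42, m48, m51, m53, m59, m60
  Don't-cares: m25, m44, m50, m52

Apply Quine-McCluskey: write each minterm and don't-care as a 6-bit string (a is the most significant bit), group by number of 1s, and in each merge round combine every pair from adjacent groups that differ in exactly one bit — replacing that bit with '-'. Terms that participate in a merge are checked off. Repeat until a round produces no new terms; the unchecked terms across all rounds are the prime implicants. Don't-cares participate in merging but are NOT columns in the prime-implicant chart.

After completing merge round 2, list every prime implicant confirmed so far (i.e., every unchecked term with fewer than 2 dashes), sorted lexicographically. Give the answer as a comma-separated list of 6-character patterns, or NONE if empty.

-00111, -01010, -10101, 0-1010, 000-11, 0000-1, 010110, 11-011, 1100-0, 11001-, 11010-

[col 0] 000000*, 000001*, 000011*, 000100*, 000111*, 001001*, 001010*, 010000*, 010001*, 010101*, 010110, 011001*, 011010*, 011101*, 100000*, 100001*, 100100*, 100111*, 101010*, 101100*, 110000*, 110010*, 110011*, 110100*, 110101*, 111011*, 111100*
[col 1] -00000*, -00001*, -00100*, -00111, -01010, -10000*, -10101, 0-0000*, 0-0001*, 0-1001*, 0-1010, 00-001*, 000-00*, 000-11, 0000-1, 00000-*, 01-001*, 01-101*, 010-01*, 01000-*, 011-01*, 1-0000*, 1-0100*, 1-1100*, 10-100*, 100-00*, 10000-*, 11-011, 11-100*, 110-00*, 1100-0, 11001-, 11010-
[col 2] --0000, -00-00, -0000-, 0--001, 0-000-, 01--01, 1--100, 1-0-00
Prime implicants: --0000, -00-00, -0000-, -00111, -01010, -10101, 0--001, 0-000-, 0-1010, 000-11, 0000-1, 01--01, 010110, 1--100, 1-0-00, 11-011, 1100-0, 11001-, 11010-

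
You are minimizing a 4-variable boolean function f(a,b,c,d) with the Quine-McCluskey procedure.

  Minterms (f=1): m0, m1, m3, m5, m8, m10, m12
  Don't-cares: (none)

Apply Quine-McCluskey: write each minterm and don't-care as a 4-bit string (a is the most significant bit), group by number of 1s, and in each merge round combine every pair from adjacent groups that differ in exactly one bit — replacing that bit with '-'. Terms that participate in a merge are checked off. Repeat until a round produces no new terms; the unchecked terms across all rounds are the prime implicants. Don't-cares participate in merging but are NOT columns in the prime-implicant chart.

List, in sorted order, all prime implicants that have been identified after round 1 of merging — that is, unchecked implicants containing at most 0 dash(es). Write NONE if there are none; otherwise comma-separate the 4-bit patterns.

size-2^0 implicants → 0000(✓)  0001(✓)  0011(✓)  0101(✓)  1000(✓)  1010(✓)  1100(✓)
size-2^1 implicants → -000  0-01  00-1  000-  1-00  10-0
Unchecked terms (primes): -000, 0-01, 00-1, 000-, 1-00, 10-0

NONE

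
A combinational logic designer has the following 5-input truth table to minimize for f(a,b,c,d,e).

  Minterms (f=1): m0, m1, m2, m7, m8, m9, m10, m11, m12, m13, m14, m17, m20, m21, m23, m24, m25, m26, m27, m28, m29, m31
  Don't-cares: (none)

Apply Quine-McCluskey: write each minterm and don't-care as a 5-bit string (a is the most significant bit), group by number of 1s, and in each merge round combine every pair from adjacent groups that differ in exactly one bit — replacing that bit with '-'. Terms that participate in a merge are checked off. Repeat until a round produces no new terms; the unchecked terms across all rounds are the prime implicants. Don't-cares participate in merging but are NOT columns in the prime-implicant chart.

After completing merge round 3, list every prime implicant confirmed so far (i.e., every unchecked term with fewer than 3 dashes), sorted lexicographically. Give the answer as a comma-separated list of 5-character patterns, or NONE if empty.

Round 0: 00000✓ 00001✓ 00010✓ 00111✓ 01000✓ 01001✓ 01010✓ 01011✓ 01100✓ 01101✓ 01110✓ 10001✓ 10100✓ 10101✓ 10111✓ 11000✓ 11001✓ 11010✓ 11011✓ 11100✓ 11101✓ 11111✓
Round 1: -0001✓ -0111 -1000✓ -1001✓ -1010✓ -1011✓ -1100✓ -1101✓ 0-000✓ 0-001✓ 0-010✓ 000-0✓ 0000-✓ 01-00✓ 01-01✓ 01-10✓ 010-0✓ 010-1✓ 0100-✓ 0101-✓ 011-0✓ 0110-✓ 1-001✓ 1-100✓ 1-101✓ 1-111✓ 10-01✓ 101-1✓ 1010-✓ 11-00✓ 11-01✓ 11-11✓ 110-0✓ 110-1✓ 1100-✓ 1101-✓ 111-1✓ 1110-✓
Round 2: --001 -1-00✓ -1-01✓ -10-0✓ -10-1✓ -100-✓ -101-✓ -110-✓ 0-0-0 0-00- 01--0 01-0-✓ 010--✓ 1--01 1-1-1 1-10- 11--1 11-0-✓ 110--✓
Round 3: -1-0- -10--
PIs = {--001, -0111, -1-0-, -10--, 0-0-0, 0-00-, 01--0, 1--01, 1-1-1, 1-10-, 11--1}

--001, -0111, 0-0-0, 0-00-, 01--0, 1--01, 1-1-1, 1-10-, 11--1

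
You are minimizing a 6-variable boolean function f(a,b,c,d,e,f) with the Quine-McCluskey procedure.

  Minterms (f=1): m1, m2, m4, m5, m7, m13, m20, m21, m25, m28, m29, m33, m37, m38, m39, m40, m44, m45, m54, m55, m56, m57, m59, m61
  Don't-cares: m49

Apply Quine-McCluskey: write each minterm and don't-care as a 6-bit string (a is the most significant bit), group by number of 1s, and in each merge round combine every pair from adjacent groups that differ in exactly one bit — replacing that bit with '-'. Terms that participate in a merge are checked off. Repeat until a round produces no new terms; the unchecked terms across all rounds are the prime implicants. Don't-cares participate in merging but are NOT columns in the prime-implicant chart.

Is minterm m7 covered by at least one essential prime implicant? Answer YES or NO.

YES

Round 0: 000001✓ 000010 000100✓ 000101✓ 000111✓ 001101✓ 010100✓ 010101✓ 011001✓ 011100✓ 011101✓ 100001✓ 100101✓ 100110✓ 100111✓ 101000✓ 101100✓ 101101✓ 110001✓ 110110✓ 110111✓ 111000✓ 111001✓ 111011✓ 111101✓
Round 1: -00001✓ -00101✓ -00111✓ -01101✓ -11001✓ -11101✓ 0-0100✓ 0-0101✓ 0-1101✓ 00-101✓ 000-01✓ 0001-1✓ 00010-✓ 01-100✓ 01-101✓ 01010-✓ 011-01✓ 01110-✓ 1-0001 1-0110✓ 1-0111✓ 1-1000 1-1101✓ 10-101✓ 100-01✓ 1001-1✓ 10011-✓ 101-00 10110- 11-001 11011-✓ 111-01✓ 1110-1 11100-
Round 2: --1101 -0-101 -00-01 -001-1 -11-01 0--101 0-010- 01-10- 1-011-
PIs = {--1101, -0-101, -00-01, -001-1, -11-01, 0--101, 0-010-, 000010, 01-10-, 1-0001, 1-011-, 1-1000, 101-00, 10110-, 11-001, 1110-1, 11100-}
Coverage chart:
  m1: -00-01 ←essential
  m2: 000010 ←essential
  m4: 0-010- ←essential
  m5: -0-101,-00-01,-001-1,0--101,0-010-
  m7: -001-1 ←essential
  m13: --1101,-0-101,0--101
  m20: 0-010-,01-10-
  m21: 0--101,0-010-,01-10-
  m25: -11-01 ←essential
  m28: 01-10- ←essential
  m29: --1101,-11-01,0--101,01-10-
  m33: -00-01,1-0001
  m37: -0-101,-00-01,-001-1
  m38: 1-011- ←essential
  m39: -001-1,1-011-
  m40: 1-1000,101-00
  m44: 101-00,10110-
  m45: --1101,-0-101,10110-
  m54: 1-011- ←essential
  m55: 1-011- ←essential
  m56: 1-1000,11100-
  m57: -11-01,11-001,1110-1,11100-
  m59: 1110-1 ←essential
  m61: --1101,-11-01
Essential: -00-01, -001-1, -11-01, 0-010-, 000010, 01-10-, 1-011-, 1110-1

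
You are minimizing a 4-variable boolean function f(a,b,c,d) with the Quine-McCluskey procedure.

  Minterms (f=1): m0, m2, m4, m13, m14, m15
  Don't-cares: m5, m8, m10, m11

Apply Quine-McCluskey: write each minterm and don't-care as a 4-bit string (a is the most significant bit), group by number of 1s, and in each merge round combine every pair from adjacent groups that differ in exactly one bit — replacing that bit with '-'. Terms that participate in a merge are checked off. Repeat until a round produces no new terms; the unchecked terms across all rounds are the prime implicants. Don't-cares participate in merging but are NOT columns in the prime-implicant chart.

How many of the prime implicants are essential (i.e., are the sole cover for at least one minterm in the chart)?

Round 0: 0000✓ 0010✓ 0100✓ 0101✓ 1000✓ 1010✓ 1011✓ 1101✓ 1110✓ 1111✓
Round 1: -000✓ -010✓ -101 0-00 00-0✓ 010- 1-10✓ 1-11✓ 10-0✓ 101-✓ 11-1 111-✓
Round 2: -0-0 1-1-
PIs = {-0-0, -101, 0-00, 010-, 1-1-, 11-1}
Coverage chart:
  m0: -0-0,0-00
  m2: -0-0 ←essential
  m4: 0-00,010-
  m13: -101,11-1
  m14: 1-1- ←essential
  m15: 1-1-,11-1
Essential: -0-0, 1-1-

2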